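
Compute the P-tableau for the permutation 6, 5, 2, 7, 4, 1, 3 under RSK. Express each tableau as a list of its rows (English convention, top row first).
P = [[1, 3], [2, 4], [5, 7], [6]]

After inserting 6: P = [[6]].
After inserting 5: P = [[5], [6]].
After inserting 2: P = [[2], [5], [6]].
After inserting 7: P = [[2, 7], [5], [6]].
After inserting 4: P = [[2, 4], [5, 7], [6]].
After inserting 1: P = [[1, 4], [2, 7], [5], [6]].
After inserting 3: P = [[1, 3], [2, 4], [5, 7], [6]].

So P = [[1, 3], [2, 4], [5, 7], [6]].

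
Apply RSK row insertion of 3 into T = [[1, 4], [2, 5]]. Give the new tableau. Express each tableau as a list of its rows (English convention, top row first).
[[1, 3], [2, 4], [5]]

In row 1, 3 replaces 4 (the leftmost entry greater than 3); 4 is bumped to row 2. In row 2, 4 replaces 5 (the leftmost entry greater than 4); 5 is bumped to row 3. 5 starts a new row 3. The new tableau is [[1, 3], [2, 4], [5]].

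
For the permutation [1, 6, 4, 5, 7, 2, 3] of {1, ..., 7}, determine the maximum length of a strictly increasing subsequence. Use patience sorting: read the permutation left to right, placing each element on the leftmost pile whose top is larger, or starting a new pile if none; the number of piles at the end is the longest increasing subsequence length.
1: new pile. tops = [1]
6: new pile. tops = [1, 6]
4: onto pile 2 (replacing 6). tops = [1, 4]
5: new pile. tops = [1, 4, 5]
7: new pile. tops = [1, 4, 5, 7]
2: onto pile 2 (replacing 4). tops = [1, 2, 5, 7]
3: onto pile 3 (replacing 5). tops = [1, 2, 3, 7]

4 piles, so the longest increasing subsequence has length 4.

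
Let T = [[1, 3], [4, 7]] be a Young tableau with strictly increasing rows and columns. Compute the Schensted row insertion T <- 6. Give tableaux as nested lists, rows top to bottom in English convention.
[[1, 3, 6], [4, 7]]

6 is larger than every entry of row 1, so it is appended to row 1. The new tableau is [[1, 3, 6], [4, 7]].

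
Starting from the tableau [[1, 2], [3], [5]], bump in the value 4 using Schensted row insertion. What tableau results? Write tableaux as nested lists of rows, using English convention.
4 is larger than every entry of row 1, so it is appended to row 1. The new tableau is [[1, 2, 4], [3], [5]].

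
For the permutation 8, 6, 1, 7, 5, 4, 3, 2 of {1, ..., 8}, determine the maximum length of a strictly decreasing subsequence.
6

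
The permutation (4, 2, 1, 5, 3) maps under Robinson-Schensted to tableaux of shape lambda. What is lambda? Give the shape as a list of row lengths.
Row-insert each entry into an empty tableau.

After inserting 4: P = [[4]].
After inserting 2: P = [[2], [4]].
After inserting 1: P = [[1], [2], [4]].
After inserting 5: P = [[1, 5], [2], [4]].
After inserting 3: P = [[1, 3], [2, 5], [4]].

The final insertion tableau P = [[1, 3], [2, 5], [4]] has shape [2, 2, 1].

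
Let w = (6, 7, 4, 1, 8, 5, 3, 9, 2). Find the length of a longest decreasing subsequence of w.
4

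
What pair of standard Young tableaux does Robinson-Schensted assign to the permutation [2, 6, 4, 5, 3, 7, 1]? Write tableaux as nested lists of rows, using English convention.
P = [[1, 3, 5, 7], [2], [4], [6]], Q = [[1, 2, 4, 6], [3], [5], [7]]

Insert each entry of the permutation into P by Schensted row insertion, recording in Q the position of each new cell.

Insert 2: appended to row 1. P = [[2]].
Insert 6: appended to row 1. P = [[2, 6]].
Insert 4: 4 bumps 6 from row 1; 6 starts row 2. P = [[2, 4], [6]].
Insert 5: appended to row 1. P = [[2, 4, 5], [6]].
Insert 3: 3 bumps 4 from row 1; 4 bumps 6 from row 2; 6 starts row 3. P = [[2, 3, 5], [4], [6]].
Insert 7: appended to row 1. P = [[2, 3, 5, 7], [4], [6]].
Insert 1: 1 bumps 2 from row 1; 2 bumps 4 from row 2; 4 bumps 6 from row 3; 6 starts row 4. P = [[1, 3, 5, 7], [2], [4], [6]].

So P = [[1, 3, 5, 7], [2], [4], [6]], Q = [[1, 2, 4, 6], [3], [5], [7]].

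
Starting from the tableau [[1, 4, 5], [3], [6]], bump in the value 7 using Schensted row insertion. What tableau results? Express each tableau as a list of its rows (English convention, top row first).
[[1, 4, 5, 7], [3], [6]]

7 is larger than every entry of row 1, so it is appended to row 1. The new tableau is [[1, 4, 5, 7], [3], [6]].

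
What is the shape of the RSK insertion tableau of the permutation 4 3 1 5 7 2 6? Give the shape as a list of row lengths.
Row-insert each entry into an empty tableau.

After inserting 4: P = [[4]].
After inserting 3: P = [[3], [4]].
After inserting 1: P = [[1], [3], [4]].
After inserting 5: P = [[1, 5], [3], [4]].
After inserting 7: P = [[1, 5, 7], [3], [4]].
After inserting 2: P = [[1, 2, 7], [3, 5], [4]].
After inserting 6: P = [[1, 2, 6], [3, 5, 7], [4]].

The final insertion tableau P = [[1, 2, 6], [3, 5, 7], [4]] has shape [3, 3, 1].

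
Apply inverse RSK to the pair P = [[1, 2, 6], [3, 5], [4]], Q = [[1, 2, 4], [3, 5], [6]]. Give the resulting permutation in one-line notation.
4 5 1 6 3 2

Reverse the RSK construction: for i from n down to 1, find the cell of Q containing i, remove the entry at that cell from P, and reverse-bump it up through P; the value ejected from row 1 is w(i).

Step i=6: Q has 6 at row 3, column 1; remove 4 from row 3 of P and reverse-bump: 4 enters row 2 and ejects 3; 3 enters row 1 and ejects 2. So w(6) = 2. P is now [[1, 3, 6], [4, 5]].
Step i=5: Q has 5 at row 2, column 2; remove 5 from row 2 of P and reverse-bump: 5 enters row 1 and ejects 3. So w(5) = 3. P is now [[1, 5, 6], [4]].
Step i=4: Q has 4 at row 1, column 3; remove that cell from P, ejecting 6. So w(4) = 6. P is now [[1, 5], [4]].
Step i=3: Q has 3 at row 2, column 1; remove 4 from row 2 of P and reverse-bump: 4 enters row 1 and ejects 1. So w(3) = 1. P is now [[4, 5]].
Step i=2: Q has 2 at row 1, column 2; remove that cell from P, ejecting 5. So w(2) = 5. P is now [[4]].
Step i=1: Q has 1 at row 1, column 1; remove that cell from P, ejecting 4. So w(1) = 4. P is now [].

So w = 4 5 1 6 3 2.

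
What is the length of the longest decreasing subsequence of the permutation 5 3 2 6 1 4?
4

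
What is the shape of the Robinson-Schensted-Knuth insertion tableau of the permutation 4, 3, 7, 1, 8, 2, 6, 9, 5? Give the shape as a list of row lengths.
RSK row insertion gives P = [[1, 2, 5, 9], [3, 6, 8], [4, 7]], which has shape [4, 3, 2].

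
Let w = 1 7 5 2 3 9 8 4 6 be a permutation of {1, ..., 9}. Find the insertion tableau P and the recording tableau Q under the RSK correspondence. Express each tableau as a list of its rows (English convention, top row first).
P = [[1, 2, 3, 4, 6], [5, 8], [7, 9]], Q = [[1, 2, 5, 6, 9], [3, 7], [4, 8]]

Insert each entry of the permutation into P by Schensted row insertion, recording in Q the position of each new cell.

After inserting 1: P = [[1]].
After inserting 7: P = [[1, 7]].
After inserting 5: P = [[1, 5], [7]].
After inserting 2: P = [[1, 2], [5], [7]].
After inserting 3: P = [[1, 2, 3], [5], [7]].
After inserting 9: P = [[1, 2, 3, 9], [5], [7]].
After inserting 8: P = [[1, 2, 3, 8], [5, 9], [7]].
After inserting 4: P = [[1, 2, 3, 4], [5, 8], [7, 9]].
After inserting 6: P = [[1, 2, 3, 4, 6], [5, 8], [7, 9]].

So P = [[1, 2, 3, 4, 6], [5, 8], [7, 9]], Q = [[1, 2, 5, 6, 9], [3, 7], [4, 8]].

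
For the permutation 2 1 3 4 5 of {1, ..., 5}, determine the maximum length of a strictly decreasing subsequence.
2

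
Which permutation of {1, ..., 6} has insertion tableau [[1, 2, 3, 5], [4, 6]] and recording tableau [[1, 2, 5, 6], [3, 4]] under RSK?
4 6 1 2 3 5

Reverse RSK: for i = n, n-1, ..., 1, locate i in Q, remove the corresponding corner cell from P, and reverse-bump its entry up through P; the value ejected from row 1 is w(i).

So w = 4 6 1 2 3 5.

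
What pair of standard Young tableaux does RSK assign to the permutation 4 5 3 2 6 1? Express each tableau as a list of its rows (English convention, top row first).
P = [[1, 5, 6], [2], [3], [4]], Q = [[1, 2, 5], [3], [4], [6]]

Insert each entry of the permutation into P by Schensted row insertion, recording in Q the position of each new cell.

After inserting 4: P = [[4]].
After inserting 5: P = [[4, 5]].
After inserting 3: P = [[3, 5], [4]].
After inserting 2: P = [[2, 5], [3], [4]].
After inserting 6: P = [[2, 5, 6], [3], [4]].
After inserting 1: P = [[1, 5, 6], [2], [3], [4]].

So P = [[1, 5, 6], [2], [3], [4]], Q = [[1, 2, 5], [3], [4], [6]].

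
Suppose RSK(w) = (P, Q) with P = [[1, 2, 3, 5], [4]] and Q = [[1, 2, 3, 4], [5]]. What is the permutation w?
1 2 4 5 3

Reverse the RSK construction: for i from n down to 1, find the cell of Q containing i, remove the entry at that cell from P, and reverse-bump it up through P; the value ejected from row 1 is w(i).

Step i=5: Q has 5 at row 2, column 1; remove 4 from row 2 of P and reverse-bump: 4 enters row 1 and ejects 3. So w(5) = 3. P is now [[1, 2, 4, 5]].
Step i=4: Q has 4 at row 1, column 4; remove that cell from P, ejecting 5. So w(4) = 5. P is now [[1, 2, 4]].
Step i=3: Q has 3 at row 1, column 3; remove that cell from P, ejecting 4. So w(3) = 4. P is now [[1, 2]].
Step i=2: Q has 2 at row 1, column 2; remove that cell from P, ejecting 2. So w(2) = 2. P is now [[1]].
Step i=1: Q has 1 at row 1, column 1; remove that cell from P, ejecting 1. So w(1) = 1. P is now [].

So w = 1 2 4 5 3.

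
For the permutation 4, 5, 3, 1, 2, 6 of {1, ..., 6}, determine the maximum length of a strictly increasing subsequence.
3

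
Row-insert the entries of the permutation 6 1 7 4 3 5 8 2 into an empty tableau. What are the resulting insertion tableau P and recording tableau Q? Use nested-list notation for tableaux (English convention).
Insert each entry of the permutation into P by Schensted row insertion, recording in Q the position of each new cell.

Insert 6: appended to row 1. P = [[6]], Q = [[1]].
Insert 1: 1 bumps 6 from row 1; 6 starts row 2. P = [[1], [6]], Q = [[1], [2]].
Insert 7: appended to row 1. P = [[1, 7], [6]], Q = [[1, 3], [2]].
Insert 4: 4 bumps 7 from row 1; 7 appends to row 2. P = [[1, 4], [6, 7]], Q = [[1, 3], [2, 4]].
Insert 3: 3 bumps 4 from row 1; 4 bumps 6 from row 2; 6 starts row 3. P = [[1, 3], [4, 7], [6]], Q = [[1, 3], [2, 4], [5]].
Insert 5: appended to row 1. P = [[1, 3, 5], [4, 7], [6]], Q = [[1, 3, 6], [2, 4], [5]].
Insert 8: appended to row 1. P = [[1, 3, 5, 8], [4, 7], [6]], Q = [[1, 3, 6, 7], [2, 4], [5]].
Insert 2: 2 bumps 3 from row 1; 3 bumps 4 from row 2; 4 bumps 6 from row 3; 6 starts row 4. P = [[1, 2, 5, 8], [3, 7], [4], [6]], Q = [[1, 3, 6, 7], [2, 4], [5], [8]].

So P = [[1, 2, 5, 8], [3, 7], [4], [6]], Q = [[1, 3, 6, 7], [2, 4], [5], [8]].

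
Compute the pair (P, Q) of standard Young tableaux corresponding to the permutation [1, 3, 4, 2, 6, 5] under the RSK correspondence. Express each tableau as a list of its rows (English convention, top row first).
Insert each entry of the permutation into P by Schensted row insertion, recording in Q the position of each new cell.

Insert 1: appended to row 1. P = [[1]].
Insert 3: appended to row 1. P = [[1, 3]].
Insert 4: appended to row 1. P = [[1, 3, 4]].
Insert 2: 2 bumps 3 from row 1; 3 starts row 2. P = [[1, 2, 4], [3]].
Insert 6: appended to row 1. P = [[1, 2, 4, 6], [3]].
Insert 5: 5 bumps 6 from row 1; 6 appends to row 2. P = [[1, 2, 4, 5], [3, 6]].

So P = [[1, 2, 4, 5], [3, 6]], Q = [[1, 2, 3, 5], [4, 6]].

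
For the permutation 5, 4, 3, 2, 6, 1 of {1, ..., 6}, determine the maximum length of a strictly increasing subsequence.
2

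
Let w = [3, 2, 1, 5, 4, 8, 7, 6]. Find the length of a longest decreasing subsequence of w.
3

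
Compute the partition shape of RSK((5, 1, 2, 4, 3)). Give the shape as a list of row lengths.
[3, 1, 1]

Row-insert each entry into an empty tableau.

After inserting 5: P = [[5]].
After inserting 1: P = [[1], [5]].
After inserting 2: P = [[1, 2], [5]].
After inserting 4: P = [[1, 2, 4], [5]].
After inserting 3: P = [[1, 2, 3], [4], [5]].

The final insertion tableau P = [[1, 2, 3], [4], [5]] has shape [3, 1, 1].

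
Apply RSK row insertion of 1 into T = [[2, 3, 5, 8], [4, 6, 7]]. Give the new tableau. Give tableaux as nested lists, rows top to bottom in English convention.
In row 1, 1 replaces 2 (the leftmost entry greater than 1); 2 is bumped to row 2. In row 2, 2 replaces 4 (the leftmost entry greater than 2); 4 is bumped to row 3. 4 starts a new row 3. The new tableau is [[1, 3, 5, 8], [2, 6, 7], [4]].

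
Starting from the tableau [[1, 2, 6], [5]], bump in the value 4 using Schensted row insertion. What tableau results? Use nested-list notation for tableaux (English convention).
In row 1, 4 replaces 6 (the leftmost entry greater than 4); 6 is bumped to row 2. 6 is appended to row 2. The new tableau is [[1, 2, 4], [5, 6]].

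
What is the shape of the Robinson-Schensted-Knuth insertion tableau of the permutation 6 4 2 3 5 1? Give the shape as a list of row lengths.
[3, 1, 1, 1]

Row-insert each entry into an empty tableau.

After inserting 6: P = [[6]].
After inserting 4: P = [[4], [6]].
After inserting 2: P = [[2], [4], [6]].
After inserting 3: P = [[2, 3], [4], [6]].
After inserting 5: P = [[2, 3, 5], [4], [6]].
After inserting 1: P = [[1, 3, 5], [2], [4], [6]].

The final insertion tableau P = [[1, 3, 5], [2], [4], [6]] has shape [3, 1, 1, 1].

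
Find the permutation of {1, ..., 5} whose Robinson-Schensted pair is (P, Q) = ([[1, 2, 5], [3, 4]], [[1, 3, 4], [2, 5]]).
Reverse RSK: for i = n, n-1, ..., 1, locate i in Q, remove the corresponding corner cell from P, and reverse-bump its entry up through P; the value ejected from row 1 is w(i).

So w = 3 1 4 5 2.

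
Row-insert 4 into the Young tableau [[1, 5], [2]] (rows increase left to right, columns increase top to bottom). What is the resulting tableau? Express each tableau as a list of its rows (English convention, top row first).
[[1, 4], [2, 5]]

In row 1, 4 replaces 5 (the leftmost entry greater than 4); 5 is bumped to row 2. 5 is appended to row 2. The new tableau is [[1, 4], [2, 5]].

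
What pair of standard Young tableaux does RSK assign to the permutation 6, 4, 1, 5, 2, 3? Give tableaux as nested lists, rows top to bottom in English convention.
P = [[1, 2, 3], [4, 5], [6]], Q = [[1, 4, 6], [2, 5], [3]]

Insert each entry of the permutation into P by Schensted row insertion, recording in Q the position of each new cell.

Insert 6: appended to row 1. P = [[6]], Q = [[1]].
Insert 4: 4 bumps 6 from row 1; 6 starts row 2. P = [[4], [6]], Q = [[1], [2]].
Insert 1: 1 bumps 4 from row 1; 4 bumps 6 from row 2; 6 starts row 3. P = [[1], [4], [6]], Q = [[1], [2], [3]].
Insert 5: appended to row 1. P = [[1, 5], [4], [6]], Q = [[1, 4], [2], [3]].
Insert 2: 2 bumps 5 from row 1; 5 appends to row 2. P = [[1, 2], [4, 5], [6]], Q = [[1, 4], [2, 5], [3]].
Insert 3: appended to row 1. P = [[1, 2, 3], [4, 5], [6]], Q = [[1, 4, 6], [2, 5], [3]].

So P = [[1, 2, 3], [4, 5], [6]], Q = [[1, 4, 6], [2, 5], [3]].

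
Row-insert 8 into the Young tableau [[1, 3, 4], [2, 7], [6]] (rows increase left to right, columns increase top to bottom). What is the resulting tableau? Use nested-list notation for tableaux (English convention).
[[1, 3, 4, 8], [2, 7], [6]]

8 is larger than every entry of row 1, so it is appended to row 1. The new tableau is [[1, 3, 4, 8], [2, 7], [6]].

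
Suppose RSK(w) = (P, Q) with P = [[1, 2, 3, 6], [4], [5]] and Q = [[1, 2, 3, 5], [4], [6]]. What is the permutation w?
Reverse the RSK construction: for i from n down to 1, find the cell of Q containing i, remove the entry at that cell from P, and reverse-bump it up through P; the value ejected from row 1 is w(i).

Step i=6: Q has 6 at row 3, column 1; remove 5 from row 3 of P and reverse-bump: 5 enters row 2 and ejects 4; 4 enters row 1 and ejects 3. So w(6) = 3. P is now [[1, 2, 4, 6], [5]].
Step i=5: Q has 5 at row 1, column 4; remove that cell from P, ejecting 6. So w(5) = 6. P is now [[1, 2, 4], [5]].
Step i=4: Q has 4 at row 2, column 1; remove 5 from row 2 of P and reverse-bump: 5 enters row 1 and ejects 4. So w(4) = 4. P is now [[1, 2, 5]].
Step i=3: Q has 3 at row 1, column 3; remove that cell from P, ejecting 5. So w(3) = 5. P is now [[1, 2]].
Step i=2: Q has 2 at row 1, column 2; remove that cell from P, ejecting 2. So w(2) = 2. P is now [[1]].
Step i=1: Q has 1 at row 1, column 1; remove that cell from P, ejecting 1. So w(1) = 1. P is now [].

So w = 1 2 5 4 6 3.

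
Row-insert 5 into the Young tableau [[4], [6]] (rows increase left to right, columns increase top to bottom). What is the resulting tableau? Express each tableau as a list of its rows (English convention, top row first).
5 is larger than every entry of row 1, so it is appended to row 1. The new tableau is [[4, 5], [6]].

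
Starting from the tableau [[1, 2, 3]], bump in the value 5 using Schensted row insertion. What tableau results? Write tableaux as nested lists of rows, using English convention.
[[1, 2, 3, 5]]

5 is larger than every entry of row 1, so it is appended to row 1. The new tableau is [[1, 2, 3, 5]].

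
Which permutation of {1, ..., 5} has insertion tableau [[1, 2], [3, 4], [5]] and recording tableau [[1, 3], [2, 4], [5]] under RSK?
Reverse the RSK construction: for i from n down to 1, find the cell of Q containing i, remove the entry at that cell from P, and reverse-bump it up through P; the value ejected from row 1 is w(i).

Step i=5: Q has 5 at row 3, column 1; remove 5 from row 3 of P and reverse-bump: 5 enters row 2 and ejects 4; 4 enters row 1 and ejects 2. So w(5) = 2. P is now [[1, 4], [3, 5]].
Step i=4: Q has 4 at row 2, column 2; remove 5 from row 2 of P and reverse-bump: 5 enters row 1 and ejects 4. So w(4) = 4. P is now [[1, 5], [3]].
Step i=3: Q has 3 at row 1, column 2; remove that cell from P, ejecting 5. So w(3) = 5. P is now [[1], [3]].
Step i=2: Q has 2 at row 2, column 1; remove 3 from row 2 of P and reverse-bump: 3 enters row 1 and ejects 1. So w(2) = 1. P is now [[3]].
Step i=1: Q has 1 at row 1, column 1; remove that cell from P, ejecting 3. So w(1) = 3. P is now [].

So w = 3 1 5 4 2.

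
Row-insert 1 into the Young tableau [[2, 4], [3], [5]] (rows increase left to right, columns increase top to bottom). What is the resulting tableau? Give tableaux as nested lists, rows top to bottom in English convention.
[[1, 4], [2], [3], [5]]

In row 1, 1 replaces 2 (the leftmost entry greater than 1); 2 is bumped to row 2. In row 2, 2 replaces 3 (the leftmost entry greater than 2); 3 is bumped to row 3. In row 3, 3 replaces 5 (the leftmost entry greater than 3); 5 is bumped to row 4. 5 starts a new row 4. The new tableau is [[1, 4], [2], [3], [5]].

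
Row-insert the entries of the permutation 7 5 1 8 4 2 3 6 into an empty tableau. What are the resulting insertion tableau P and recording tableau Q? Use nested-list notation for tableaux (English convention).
P = [[1, 2, 3, 6], [4, 8], [5], [7]], Q = [[1, 4, 7, 8], [2, 5], [3], [6]]

Insert each entry of the permutation into P by Schensted row insertion, recording in Q the position of each new cell.

Insert 7: appended to row 1. P = [[7]].
Insert 5: 5 bumps 7 from row 1; 7 starts row 2. P = [[5], [7]].
Insert 1: 1 bumps 5 from row 1; 5 bumps 7 from row 2; 7 starts row 3. P = [[1], [5], [7]].
Insert 8: appended to row 1. P = [[1, 8], [5], [7]].
Insert 4: 4 bumps 8 from row 1; 8 appends to row 2. P = [[1, 4], [5, 8], [7]].
Insert 2: 2 bumps 4 from row 1; 4 bumps 5 from row 2; 5 bumps 7 from row 3; 7 starts row 4. P = [[1, 2], [4, 8], [5], [7]].
Insert 3: appended to row 1. P = [[1, 2, 3], [4, 8], [5], [7]].
Insert 6: appended to row 1. P = [[1, 2, 3, 6], [4, 8], [5], [7]].

So P = [[1, 2, 3, 6], [4, 8], [5], [7]], Q = [[1, 4, 7, 8], [2, 5], [3], [6]].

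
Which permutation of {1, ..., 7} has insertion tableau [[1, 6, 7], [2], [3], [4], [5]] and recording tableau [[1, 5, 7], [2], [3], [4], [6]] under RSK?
Reverse the RSK construction: for i from n down to 1, find the cell of Q containing i, remove the entry at that cell from P, and reverse-bump it up through P; the value ejected from row 1 is w(i).

Step i=7: Q has 7 at row 1, column 3; remove that cell from P, ejecting 7. So w(7) = 7. P is now [[1, 6], [2], [3], [4], [5]].
Step i=6: Q has 6 at row 5, column 1; remove 5 from row 5 of P and reverse-bump: 5 enters row 4 and ejects 4; 4 enters row 3 and ejects 3; 3 enters row 2 and ejects 2; 2 enters row 1 and ejects 1. So w(6) = 1. P is now [[2, 6], [3], [4], [5]].
Step i=5: Q has 5 at row 1, column 2; remove that cell from P, ejecting 6. So w(5) = 6. P is now [[2], [3], [4], [5]].
Step i=4: Q has 4 at row 4, column 1; remove 5 from row 4 of P and reverse-bump: 5 enters row 3 and ejects 4; 4 enters row 2 and ejects 3; 3 enters row 1 and ejects 2. So w(4) = 2. P is now [[3], [4], [5]].
Step i=3: Q has 3 at row 3, column 1; remove 5 from row 3 of P and reverse-bump: 5 enters row 2 and ejects 4; 4 enters row 1 and ejects 3. So w(3) = 3. P is now [[4], [5]].
Step i=2: Q has 2 at row 2, column 1; remove 5 from row 2 of P and reverse-bump: 5 enters row 1 and ejects 4. So w(2) = 4. P is now [[5]].
Step i=1: Q has 1 at row 1, column 1; remove that cell from P, ejecting 5. So w(1) = 5. P is now [].

So w = 5 4 3 2 6 1 7.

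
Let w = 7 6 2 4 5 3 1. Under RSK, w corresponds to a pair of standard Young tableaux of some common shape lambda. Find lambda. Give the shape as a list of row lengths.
[3, 1, 1, 1, 1]

Row-insert each entry into an empty tableau.

After inserting 7: P = [[7]].
After inserting 6: P = [[6], [7]].
After inserting 2: P = [[2], [6], [7]].
After inserting 4: P = [[2, 4], [6], [7]].
After inserting 5: P = [[2, 4, 5], [6], [7]].
After inserting 3: P = [[2, 3, 5], [4], [6], [7]].
After inserting 1: P = [[1, 3, 5], [2], [4], [6], [7]].

The final insertion tableau P = [[1, 3, 5], [2], [4], [6], [7]] has shape [3, 1, 1, 1, 1].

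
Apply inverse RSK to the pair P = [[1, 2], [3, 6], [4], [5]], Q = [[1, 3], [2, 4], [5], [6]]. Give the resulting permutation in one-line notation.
5 1 6 4 3 2

Reverse the RSK construction: for i from n down to 1, find the cell of Q containing i, remove the entry at that cell from P, and reverse-bump it up through P; the value ejected from row 1 is w(i).

Step i=6: Q has 6 at row 4, column 1; remove 5 from row 4 of P and reverse-bump: 5 enters row 3 and ejects 4; 4 enters row 2 and ejects 3; 3 enters row 1 and ejects 2. So w(6) = 2. P is now [[1, 3], [4, 6], [5]].
Step i=5: Q has 5 at row 3, column 1; remove 5 from row 3 of P and reverse-bump: 5 enters row 2 and ejects 4; 4 enters row 1 and ejects 3. So w(5) = 3. P is now [[1, 4], [5, 6]].
Step i=4: Q has 4 at row 2, column 2; remove 6 from row 2 of P and reverse-bump: 6 enters row 1 and ejects 4. So w(4) = 4. P is now [[1, 6], [5]].
Step i=3: Q has 3 at row 1, column 2; remove that cell from P, ejecting 6. So w(3) = 6. P is now [[1], [5]].
Step i=2: Q has 2 at row 2, column 1; remove 5 from row 2 of P and reverse-bump: 5 enters row 1 and ejects 1. So w(2) = 1. P is now [[5]].
Step i=1: Q has 1 at row 1, column 1; remove that cell from P, ejecting 5. So w(1) = 5. P is now [].

So w = 5 1 6 4 3 2.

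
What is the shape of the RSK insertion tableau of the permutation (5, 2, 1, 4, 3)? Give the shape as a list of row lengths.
[2, 2, 1]

Row-insert each entry into an empty tableau.

After inserting 5: P = [[5]].
After inserting 2: P = [[2], [5]].
After inserting 1: P = [[1], [2], [5]].
After inserting 4: P = [[1, 4], [2], [5]].
After inserting 3: P = [[1, 3], [2, 4], [5]].

The final insertion tableau P = [[1, 3], [2, 4], [5]] has shape [2, 2, 1].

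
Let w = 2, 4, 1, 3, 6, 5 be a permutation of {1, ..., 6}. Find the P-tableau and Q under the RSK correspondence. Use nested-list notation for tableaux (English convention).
Insert each entry of the permutation into P by Schensted row insertion, recording in Q the position of each new cell.

Insert 2: appended to row 1. P = [[2]], Q = [[1]].
Insert 4: appended to row 1. P = [[2, 4]], Q = [[1, 2]].
Insert 1: 1 bumps 2 from row 1; 2 starts row 2. P = [[1, 4], [2]], Q = [[1, 2], [3]].
Insert 3: 3 bumps 4 from row 1; 4 appends to row 2. P = [[1, 3], [2, 4]], Q = [[1, 2], [3, 4]].
Insert 6: appended to row 1. P = [[1, 3, 6], [2, 4]], Q = [[1, 2, 5], [3, 4]].
Insert 5: 5 bumps 6 from row 1; 6 appends to row 2. P = [[1, 3, 5], [2, 4, 6]], Q = [[1, 2, 5], [3, 4, 6]].

So P = [[1, 3, 5], [2, 4, 6]], Q = [[1, 2, 5], [3, 4, 6]].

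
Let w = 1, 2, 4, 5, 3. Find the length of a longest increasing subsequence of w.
4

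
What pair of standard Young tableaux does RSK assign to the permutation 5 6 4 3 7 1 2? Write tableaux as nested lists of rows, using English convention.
P = [[1, 2, 7], [3, 6], [4], [5]], Q = [[1, 2, 5], [3, 7], [4], [6]]

Insert each entry of the permutation into P by Schensted row insertion, recording in Q the position of each new cell.

Insert 5: appended to row 1. P = [[5]], Q = [[1]].
Insert 6: appended to row 1. P = [[5, 6]], Q = [[1, 2]].
Insert 4: 4 bumps 5 from row 1; 5 starts row 2. P = [[4, 6], [5]], Q = [[1, 2], [3]].
Insert 3: 3 bumps 4 from row 1; 4 bumps 5 from row 2; 5 starts row 3. P = [[3, 6], [4], [5]], Q = [[1, 2], [3], [4]].
Insert 7: appended to row 1. P = [[3, 6, 7], [4], [5]], Q = [[1, 2, 5], [3], [4]].
Insert 1: 1 bumps 3 from row 1; 3 bumps 4 from row 2; 4 bumps 5 from row 3; 5 starts row 4. P = [[1, 6, 7], [3], [4], [5]], Q = [[1, 2, 5], [3], [4], [6]].
Insert 2: 2 bumps 6 from row 1; 6 appends to row 2. P = [[1, 2, 7], [3, 6], [4], [5]], Q = [[1, 2, 5], [3, 7], [4], [6]].

So P = [[1, 2, 7], [3, 6], [4], [5]], Q = [[1, 2, 5], [3, 7], [4], [6]].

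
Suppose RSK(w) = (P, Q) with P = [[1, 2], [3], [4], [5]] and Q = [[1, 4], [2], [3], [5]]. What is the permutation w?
5 4 1 3 2

Reverse the RSK construction: for i from n down to 1, find the cell of Q containing i, remove the entry at that cell from P, and reverse-bump it up through P; the value ejected from row 1 is w(i).

Step i=5: Q has 5 at row 4, column 1; remove 5 from row 4 of P and reverse-bump: 5 enters row 3 and ejects 4; 4 enters row 2 and ejects 3; 3 enters row 1 and ejects 2. So w(5) = 2. P is now [[1, 3], [4], [5]].
Step i=4: Q has 4 at row 1, column 2; remove that cell from P, ejecting 3. So w(4) = 3. P is now [[1], [4], [5]].
Step i=3: Q has 3 at row 3, column 1; remove 5 from row 3 of P and reverse-bump: 5 enters row 2 and ejects 4; 4 enters row 1 and ejects 1. So w(3) = 1. P is now [[4], [5]].
Step i=2: Q has 2 at row 2, column 1; remove 5 from row 2 of P and reverse-bump: 5 enters row 1 and ejects 4. So w(2) = 4. P is now [[5]].
Step i=1: Q has 1 at row 1, column 1; remove that cell from P, ejecting 5. So w(1) = 5. P is now [].

So w = 5 4 1 3 2.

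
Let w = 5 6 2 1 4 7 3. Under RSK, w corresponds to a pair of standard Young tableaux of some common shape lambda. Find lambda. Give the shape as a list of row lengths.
[3, 2, 2]

Row-insert each entry into an empty tableau.

After inserting 5: P = [[5]].
After inserting 6: P = [[5, 6]].
After inserting 2: P = [[2, 6], [5]].
After inserting 1: P = [[1, 6], [2], [5]].
After inserting 4: P = [[1, 4], [2, 6], [5]].
After inserting 7: P = [[1, 4, 7], [2, 6], [5]].
After inserting 3: P = [[1, 3, 7], [2, 4], [5, 6]].

The final insertion tableau P = [[1, 3, 7], [2, 4], [5, 6]] has shape [3, 2, 2].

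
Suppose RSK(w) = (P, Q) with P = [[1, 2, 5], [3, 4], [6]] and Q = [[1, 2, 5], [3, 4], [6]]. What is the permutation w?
3 6 1 4 5 2

Reverse the RSK construction: for i from n down to 1, find the cell of Q containing i, remove the entry at that cell from P, and reverse-bump it up through P; the value ejected from row 1 is w(i).

Step i=6: Q has 6 at row 3, column 1; remove 6 from row 3 of P and reverse-bump: 6 enters row 2 and ejects 4; 4 enters row 1 and ejects 2. So w(6) = 2. P is now [[1, 4, 5], [3, 6]].
Step i=5: Q has 5 at row 1, column 3; remove that cell from P, ejecting 5. So w(5) = 5. P is now [[1, 4], [3, 6]].
Step i=4: Q has 4 at row 2, column 2; remove 6 from row 2 of P and reverse-bump: 6 enters row 1 and ejects 4. So w(4) = 4. P is now [[1, 6], [3]].
Step i=3: Q has 3 at row 2, column 1; remove 3 from row 2 of P and reverse-bump: 3 enters row 1 and ejects 1. So w(3) = 1. P is now [[3, 6]].
Step i=2: Q has 2 at row 1, column 2; remove that cell from P, ejecting 6. So w(2) = 6. P is now [[3]].
Step i=1: Q has 1 at row 1, column 1; remove that cell from P, ejecting 3. So w(1) = 3. P is now [].

So w = 3 6 1 4 5 2.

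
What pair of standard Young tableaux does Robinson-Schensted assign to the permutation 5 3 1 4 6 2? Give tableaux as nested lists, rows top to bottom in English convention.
Insert each entry of the permutation into P by Schensted row insertion, recording in Q the position of each new cell.

Insert 5: appended to row 1. P = [[5]].
Insert 3: 3 bumps 5 from row 1; 5 starts row 2. P = [[3], [5]].
Insert 1: 1 bumps 3 from row 1; 3 bumps 5 from row 2; 5 starts row 3. P = [[1], [3], [5]].
Insert 4: appended to row 1. P = [[1, 4], [3], [5]].
Insert 6: appended to row 1. P = [[1, 4, 6], [3], [5]].
Insert 2: 2 bumps 4 from row 1; 4 appends to row 2. P = [[1, 2, 6], [3, 4], [5]].

So P = [[1, 2, 6], [3, 4], [5]], Q = [[1, 4, 5], [2, 6], [3]].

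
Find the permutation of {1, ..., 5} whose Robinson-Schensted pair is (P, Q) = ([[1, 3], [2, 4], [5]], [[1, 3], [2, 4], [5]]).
Reverse the RSK construction: for i from n down to 1, find the cell of Q containing i, remove the entry at that cell from P, and reverse-bump it up through P; the value ejected from row 1 is w(i).

Step i=5: Q has 5 at row 3, column 1; remove 5 from row 3 of P and reverse-bump: 5 enters row 2 and ejects 4; 4 enters row 1 and ejects 3. So w(5) = 3. P is now [[1, 4], [2, 5]].
Step i=4: Q has 4 at row 2, column 2; remove 5 from row 2 of P and reverse-bump: 5 enters row 1 and ejects 4. So w(4) = 4. P is now [[1, 5], [2]].
Step i=3: Q has 3 at row 1, column 2; remove that cell from P, ejecting 5. So w(3) = 5. P is now [[1], [2]].
Step i=2: Q has 2 at row 2, column 1; remove 2 from row 2 of P and reverse-bump: 2 enters row 1 and ejects 1. So w(2) = 1. P is now [[2]].
Step i=1: Q has 1 at row 1, column 1; remove that cell from P, ejecting 2. So w(1) = 2. P is now [].

So w = 2 1 5 4 3.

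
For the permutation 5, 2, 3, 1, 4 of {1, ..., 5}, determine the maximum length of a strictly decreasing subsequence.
3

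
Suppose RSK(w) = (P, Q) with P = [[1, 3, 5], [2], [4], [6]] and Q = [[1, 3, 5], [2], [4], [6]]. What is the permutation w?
Reverse the RSK construction: for i from n down to 1, find the cell of Q containing i, remove the entry at that cell from P, and reverse-bump it up through P; the value ejected from row 1 is w(i).

Step i=6: Q has 6 at row 4, column 1; remove 6 from row 4 of P and reverse-bump: 6 enters row 3 and ejects 4; 4 enters row 2 and ejects 2; 2 enters row 1 and ejects 1. So w(6) = 1. P is now [[2, 3, 5], [4], [6]].
Step i=5: Q has 5 at row 1, column 3; remove that cell from P, ejecting 5. So w(5) = 5. P is now [[2, 3], [4], [6]].
Step i=4: Q has 4 at row 3, column 1; remove 6 from row 3 of P and reverse-bump: 6 enters row 2 and ejects 4; 4 enters row 1 and ejects 3. So w(4) = 3. P is now [[2, 4], [6]].
Step i=3: Q has 3 at row 1, column 2; remove that cell from P, ejecting 4. So w(3) = 4. P is now [[2], [6]].
Step i=2: Q has 2 at row 2, column 1; remove 6 from row 2 of P and reverse-bump: 6 enters row 1 and ejects 2. So w(2) = 2. P is now [[6]].
Step i=1: Q has 1 at row 1, column 1; remove that cell from P, ejecting 6. So w(1) = 6. P is now [].

So w = 6 2 4 3 5 1.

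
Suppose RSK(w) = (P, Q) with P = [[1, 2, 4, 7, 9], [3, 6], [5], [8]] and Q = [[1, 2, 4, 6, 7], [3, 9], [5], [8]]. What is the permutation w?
Reverse the RSK construction: for i from n down to 1, find the cell of Q containing i, remove the entry at that cell from P, and reverse-bump it up through P; the value ejected from row 1 is w(i).

Step i=9: Q has 9 at row 2, column 2; remove 6 from row 2 of P and reverse-bump: 6 enters row 1 and ejects 4. So w(9) = 4. P is now [[1, 2, 6, 7, 9], [3], [5], [8]].
Step i=8: Q has 8 at row 4, column 1; remove 8 from row 4 of P and reverse-bump: 8 enters row 3 and ejects 5; 5 enters row 2 and ejects 3; 3 enters row 1 and ejects 2. So w(8) = 2. P is now [[1, 3, 6, 7, 9], [5], [8]].
Step i=7: Q has 7 at row 1, column 5; remove that cell from P, ejecting 9. So w(7) = 9. P is now [[1, 3, 6, 7], [5], [8]].
Step i=6: Q has 6 at row 1, column 4; remove that cell from P, ejecting 7. So w(6) = 7. P is now [[1, 3, 6], [5], [8]].
Step i=5: Q has 5 at row 3, column 1; remove 8 from row 3 of P and reverse-bump: 8 enters row 2 and ejects 5; 5 enters row 1 and ejects 3. So w(5) = 3. P is now [[1, 5, 6], [8]].
Step i=4: Q has 4 at row 1, column 3; remove that cell from P, ejecting 6. So w(4) = 6. P is now [[1, 5], [8]].
Step i=3: Q has 3 at row 2, column 1; remove 8 from row 2 of P and reverse-bump: 8 enters row 1 and ejects 5. So w(3) = 5. P is now [[1, 8]].
Step i=2: Q has 2 at row 1, column 2; remove that cell from P, ejecting 8. So w(2) = 8. P is now [[1]].
Step i=1: Q has 1 at row 1, column 1; remove that cell from P, ejecting 1. So w(1) = 1. P is now [].

So w = 1 8 5 6 3 7 9 2 4.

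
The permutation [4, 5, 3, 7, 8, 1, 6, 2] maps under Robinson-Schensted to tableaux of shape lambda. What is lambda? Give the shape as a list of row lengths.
[4, 2, 2]

Row-insert each entry into an empty tableau.

After inserting 4: P = [[4]].
After inserting 5: P = [[4, 5]].
After inserting 3: P = [[3, 5], [4]].
After inserting 7: P = [[3, 5, 7], [4]].
After inserting 8: P = [[3, 5, 7, 8], [4]].
After inserting 1: P = [[1, 5, 7, 8], [3], [4]].
After inserting 6: P = [[1, 5, 6, 8], [3, 7], [4]].
After inserting 2: P = [[1, 2, 6, 8], [3, 5], [4, 7]].

The final insertion tableau P = [[1, 2, 6, 8], [3, 5], [4, 7]] has shape [4, 2, 2].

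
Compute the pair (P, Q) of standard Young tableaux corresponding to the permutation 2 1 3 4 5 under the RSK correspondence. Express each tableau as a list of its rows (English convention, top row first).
Insert each entry of the permutation into P by Schensted row insertion, recording in Q the position of each new cell.

Insert 2: appended to row 1. P = [[2]], Q = [[1]].
Insert 1: 1 bumps 2 from row 1; 2 starts row 2. P = [[1], [2]], Q = [[1], [2]].
Insert 3: appended to row 1. P = [[1, 3], [2]], Q = [[1, 3], [2]].
Insert 4: appended to row 1. P = [[1, 3, 4], [2]], Q = [[1, 3, 4], [2]].
Insert 5: appended to row 1. P = [[1, 3, 4, 5], [2]], Q = [[1, 3, 4, 5], [2]].

So P = [[1, 3, 4, 5], [2]], Q = [[1, 3, 4, 5], [2]].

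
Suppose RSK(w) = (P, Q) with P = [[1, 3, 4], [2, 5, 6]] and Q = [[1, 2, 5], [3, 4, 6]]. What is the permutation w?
Reverse the RSK construction: for i from n down to 1, find the cell of Q containing i, remove the entry at that cell from P, and reverse-bump it up through P; the value ejected from row 1 is w(i).

Step i=6: Q has 6 at row 2, column 3; remove 6 from row 2 of P and reverse-bump: 6 enters row 1 and ejects 4. So w(6) = 4. P is now [[1, 3, 6], [2, 5]].
Step i=5: Q has 5 at row 1, column 3; remove that cell from P, ejecting 6. So w(5) = 6. P is now [[1, 3], [2, 5]].
Step i=4: Q has 4 at row 2, column 2; remove 5 from row 2 of P and reverse-bump: 5 enters row 1 and ejects 3. So w(4) = 3. P is now [[1, 5], [2]].
Step i=3: Q has 3 at row 2, column 1; remove 2 from row 2 of P and reverse-bump: 2 enters row 1 and ejects 1. So w(3) = 1. P is now [[2, 5]].
Step i=2: Q has 2 at row 1, column 2; remove that cell from P, ejecting 5. So w(2) = 5. P is now [[2]].
Step i=1: Q has 1 at row 1, column 1; remove that cell from P, ejecting 2. So w(1) = 2. P is now [].

So w = 2 5 1 3 6 4.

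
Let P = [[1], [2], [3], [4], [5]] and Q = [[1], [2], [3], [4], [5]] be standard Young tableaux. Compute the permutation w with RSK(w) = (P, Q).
5 4 3 2 1

Reverse the RSK construction: for i from n down to 1, find the cell of Q containing i, remove the entry at that cell from P, and reverse-bump it up through P; the value ejected from row 1 is w(i).

Step i=5: Q has 5 at row 5, column 1; remove 5 from row 5 of P and reverse-bump: 5 enters row 4 and ejects 4; 4 enters row 3 and ejects 3; 3 enters row 2 and ejects 2; 2 enters row 1 and ejects 1. So w(5) = 1. P is now [[2], [3], [4], [5]].
Step i=4: Q has 4 at row 4, column 1; remove 5 from row 4 of P and reverse-bump: 5 enters row 3 and ejects 4; 4 enters row 2 and ejects 3; 3 enters row 1 and ejects 2. So w(4) = 2. P is now [[3], [4], [5]].
Step i=3: Q has 3 at row 3, column 1; remove 5 from row 3 of P and reverse-bump: 5 enters row 2 and ejects 4; 4 enters row 1 and ejects 3. So w(3) = 3. P is now [[4], [5]].
Step i=2: Q has 2 at row 2, column 1; remove 5 from row 2 of P and reverse-bump: 5 enters row 1 and ejects 4. So w(2) = 4. P is now [[5]].
Step i=1: Q has 1 at row 1, column 1; remove that cell from P, ejecting 5. So w(1) = 5. P is now [].

So w = 5 4 3 2 1.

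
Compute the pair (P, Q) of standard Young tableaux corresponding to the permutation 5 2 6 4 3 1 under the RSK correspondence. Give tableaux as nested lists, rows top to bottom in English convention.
P = [[1, 3], [2, 6], [4], [5]], Q = [[1, 3], [2, 4], [5], [6]]

Insert each entry of the permutation into P by Schensted row insertion, recording in Q the position of each new cell.

Insert 5: appended to row 1. P = [[5]].
Insert 2: 2 bumps 5 from row 1; 5 starts row 2. P = [[2], [5]].
Insert 6: appended to row 1. P = [[2, 6], [5]].
Insert 4: 4 bumps 6 from row 1; 6 appends to row 2. P = [[2, 4], [5, 6]].
Insert 3: 3 bumps 4 from row 1; 4 bumps 5 from row 2; 5 starts row 3. P = [[2, 3], [4, 6], [5]].
Insert 1: 1 bumps 2 from row 1; 2 bumps 4 from row 2; 4 bumps 5 from row 3; 5 starts row 4. P = [[1, 3], [2, 6], [4], [5]].

So P = [[1, 3], [2, 6], [4], [5]], Q = [[1, 3], [2, 4], [5], [6]].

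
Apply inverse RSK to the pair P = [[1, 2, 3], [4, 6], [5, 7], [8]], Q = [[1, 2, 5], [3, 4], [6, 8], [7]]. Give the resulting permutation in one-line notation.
5 8 1 4 7 6 2 3

Reverse RSK: for i = n, n-1, ..., 1, locate i in Q, remove the corresponding corner cell from P, and reverse-bump its entry up through P; the value ejected from row 1 is w(i).

So w = 5 8 1 4 7 6 2 3.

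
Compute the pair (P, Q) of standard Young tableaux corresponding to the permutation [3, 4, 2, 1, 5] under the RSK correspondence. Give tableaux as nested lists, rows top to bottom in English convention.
P = [[1, 4, 5], [2], [3]], Q = [[1, 2, 5], [3], [4]]

Insert each entry of the permutation into P by Schensted row insertion, recording in Q the position of each new cell.

Insert 3: appended to row 1. P = [[3]].
Insert 4: appended to row 1. P = [[3, 4]].
Insert 2: 2 bumps 3 from row 1; 3 starts row 2. P = [[2, 4], [3]].
Insert 1: 1 bumps 2 from row 1; 2 bumps 3 from row 2; 3 starts row 3. P = [[1, 4], [2], [3]].
Insert 5: appended to row 1. P = [[1, 4, 5], [2], [3]].

So P = [[1, 4, 5], [2], [3]], Q = [[1, 2, 5], [3], [4]].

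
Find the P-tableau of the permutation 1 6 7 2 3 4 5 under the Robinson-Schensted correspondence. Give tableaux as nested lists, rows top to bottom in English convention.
P = [[1, 2, 3, 4, 5], [6, 7]]

After inserting 1: P = [[1]].
After inserting 6: P = [[1, 6]].
After inserting 7: P = [[1, 6, 7]].
After inserting 2: P = [[1, 2, 7], [6]].
After inserting 3: P = [[1, 2, 3], [6, 7]].
After inserting 4: P = [[1, 2, 3, 4], [6, 7]].
After inserting 5: P = [[1, 2, 3, 4, 5], [6, 7]].

So P = [[1, 2, 3, 4, 5], [6, 7]].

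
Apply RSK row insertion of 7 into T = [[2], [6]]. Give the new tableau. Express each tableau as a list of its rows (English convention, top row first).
7 is larger than every entry of row 1, so it is appended to row 1. The new tableau is [[2, 7], [6]].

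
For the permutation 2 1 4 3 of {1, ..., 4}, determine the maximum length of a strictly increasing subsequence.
2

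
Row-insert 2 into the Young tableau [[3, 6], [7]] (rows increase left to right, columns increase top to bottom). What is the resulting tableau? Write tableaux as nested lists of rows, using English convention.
[[2, 6], [3], [7]]

In row 1, 2 replaces 3 (the leftmost entry greater than 2); 3 is bumped to row 2. In row 2, 3 replaces 7 (the leftmost entry greater than 3); 7 is bumped to row 3. 7 starts a new row 3. The new tableau is [[2, 6], [3], [7]].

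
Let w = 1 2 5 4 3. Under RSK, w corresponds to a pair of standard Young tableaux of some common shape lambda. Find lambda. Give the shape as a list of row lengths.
[3, 1, 1]

Row-insert each entry into an empty tableau.

After inserting 1: P = [[1]].
After inserting 2: P = [[1, 2]].
After inserting 5: P = [[1, 2, 5]].
After inserting 4: P = [[1, 2, 4], [5]].
After inserting 3: P = [[1, 2, 3], [4], [5]].

The final insertion tableau P = [[1, 2, 3], [4], [5]] has shape [3, 1, 1].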